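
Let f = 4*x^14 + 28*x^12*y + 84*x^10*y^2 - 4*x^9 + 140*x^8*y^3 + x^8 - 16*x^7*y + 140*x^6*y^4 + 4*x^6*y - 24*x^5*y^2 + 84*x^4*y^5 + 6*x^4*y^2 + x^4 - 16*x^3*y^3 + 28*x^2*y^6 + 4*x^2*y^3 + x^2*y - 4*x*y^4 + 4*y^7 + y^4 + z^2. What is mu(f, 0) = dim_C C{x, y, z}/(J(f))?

The Hessian of f at 0 has rank 1. Corank 2; j^3 = x^2*y has shape L^2 M (L != M), so D-series; mu = 5 gives D_5.

5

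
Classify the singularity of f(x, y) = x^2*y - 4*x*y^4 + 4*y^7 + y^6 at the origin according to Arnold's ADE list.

The Hessian of f at 0 has rank 0. Corank 2; j^3 = x^2*y has shape L^2 M (L != M), so D-series; mu = 7 gives D_7.

D7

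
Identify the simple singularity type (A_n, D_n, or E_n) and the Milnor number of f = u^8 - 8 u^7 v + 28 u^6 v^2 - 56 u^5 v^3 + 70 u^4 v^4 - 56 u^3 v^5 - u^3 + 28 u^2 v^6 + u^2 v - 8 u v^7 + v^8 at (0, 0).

Type D_{9}, Milnor number mu = 9.

The Hessian of f at 0 is [[0, 0], [0, 0]] with rank 0, so corank 2. A Groebner basis of the Jacobian ideal J(f) in C{u,v} is {u*v/8 + v^7, u*v^2, u^2 - u*v}; counting standard monomials gives mu = 9. Corank 2; j^3 = -u^2*(u - v) has shape L^2 M (L != M), so D-series; mu = 9 gives D_9.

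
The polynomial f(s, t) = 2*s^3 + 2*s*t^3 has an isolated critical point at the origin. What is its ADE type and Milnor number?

Type E_7, Milnor number mu = 7.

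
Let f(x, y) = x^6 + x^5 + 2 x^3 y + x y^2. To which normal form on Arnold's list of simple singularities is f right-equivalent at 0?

The Hessian of f at 0 has rank 0. Corank 2; j^3 = x*y^2 has shape L^2 M (L != M), so D-series; mu = 7 gives D_7.

D_7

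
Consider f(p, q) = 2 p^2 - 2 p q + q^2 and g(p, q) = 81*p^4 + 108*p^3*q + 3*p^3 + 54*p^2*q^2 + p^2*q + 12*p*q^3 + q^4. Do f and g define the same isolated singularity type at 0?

The Hessian of f at 0 is [[4, -2], [-2, 2]] with rank 2, so corank 0. A Groebner basis of the Jacobian ideal J(f) in C{p,q} is {p, q}; counting standard monomials gives mu = 1. Corank 0: nondegenerate Morse point, so A_1. The Hessian of g at 0 is [[0, 0], [0, 0]] with rank 0, so corank 2. A Groebner basis of the Jacobian ideal J(g) in C{p,q} is {p*q^2, -p*q/12 + q^3, p^2 + p*q/3}; counting standard monomials gives mu = 5. Corank 2; j^3 = p^2*(3*p + q) has shape L^2 M (L != M), so D-series; mu = 5 gives D_5. f is A_1 but g is D_5, hence not right-equivalent.

No.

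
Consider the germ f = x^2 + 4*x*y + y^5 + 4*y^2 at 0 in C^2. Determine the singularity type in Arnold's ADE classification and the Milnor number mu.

Type A4, Milnor number mu = 4.

The Hessian of f at 0 has rank 1. Corank 1: A-series; mu = 4 gives A_4.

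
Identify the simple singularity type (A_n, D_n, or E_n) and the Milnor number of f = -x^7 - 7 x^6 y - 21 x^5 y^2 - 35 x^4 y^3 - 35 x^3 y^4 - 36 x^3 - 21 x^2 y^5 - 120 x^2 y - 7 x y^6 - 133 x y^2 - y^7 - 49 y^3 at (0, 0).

Type D_{8}, Milnor number mu = 8.

The Hessian of f at 0 has rank 0. Corank 2; j^3 = -(x + y)*(6*x + 7*y)^2 has shape L^2 M (L != M), so D-series; mu = 8 gives D_8.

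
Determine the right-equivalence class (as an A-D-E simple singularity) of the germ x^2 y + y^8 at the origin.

D9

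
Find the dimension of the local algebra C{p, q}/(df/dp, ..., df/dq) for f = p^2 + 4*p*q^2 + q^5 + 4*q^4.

4

The Hessian of f at 0 has rank 1. Corank 1: A-series; mu = 4 gives A_4.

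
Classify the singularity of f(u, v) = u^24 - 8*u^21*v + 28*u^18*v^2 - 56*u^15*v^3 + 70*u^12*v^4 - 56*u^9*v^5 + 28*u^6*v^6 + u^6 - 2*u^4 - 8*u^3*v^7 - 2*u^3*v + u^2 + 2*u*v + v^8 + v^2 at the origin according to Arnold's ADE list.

A_{7}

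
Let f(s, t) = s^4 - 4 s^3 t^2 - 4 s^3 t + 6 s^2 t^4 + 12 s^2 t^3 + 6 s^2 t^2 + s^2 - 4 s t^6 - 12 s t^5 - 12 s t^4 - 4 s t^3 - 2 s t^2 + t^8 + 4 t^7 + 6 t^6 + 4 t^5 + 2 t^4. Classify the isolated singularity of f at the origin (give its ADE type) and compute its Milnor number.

Type A_{3}, Milnor number mu = 3.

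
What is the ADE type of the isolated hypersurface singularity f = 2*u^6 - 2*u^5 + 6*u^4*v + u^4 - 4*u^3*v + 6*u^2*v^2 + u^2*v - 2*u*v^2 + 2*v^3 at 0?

D_4

The Hessian of f at 0 has rank 0. Corank 2; j^3 = v*(u^2 - 2*u*v + 2*v^2) splits into three distinct lines over C (the quadratic factor has nonzero discriminant), so D_4.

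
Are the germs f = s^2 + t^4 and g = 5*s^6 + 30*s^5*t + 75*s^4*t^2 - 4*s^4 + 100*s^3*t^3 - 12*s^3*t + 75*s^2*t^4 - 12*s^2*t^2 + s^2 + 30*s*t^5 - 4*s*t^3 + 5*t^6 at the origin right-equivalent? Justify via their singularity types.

No.

The Hessian of f at 0 is [[2, 0], [0, 0]] with rank 1, so corank 1. A Groebner basis of the Jacobian ideal J(f) in C{s,t} is {t^3, s}; counting standard monomials gives mu = 3. Corank 1: A-series; mu = 3 gives A_3. The Hessian of g at 0 is [[2, 0], [0, 0]] with rank 1, so corank 1. A Groebner basis of the Jacobian ideal J(g) in C{s,t} is {s*t^2, -s/2 + t^3, s^2}; counting standard monomials gives mu = 5. Corank 1: A-series; mu = 5 gives A_5. f is A_3 but g is A_5, hence not right-equivalent.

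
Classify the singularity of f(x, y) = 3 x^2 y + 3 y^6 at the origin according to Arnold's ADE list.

The Hessian of f at 0 has rank 0. Corank 2; j^3 = 3*x^2*y has shape L^2 M (L != M), so D-series; mu = 7 gives D_7.

D7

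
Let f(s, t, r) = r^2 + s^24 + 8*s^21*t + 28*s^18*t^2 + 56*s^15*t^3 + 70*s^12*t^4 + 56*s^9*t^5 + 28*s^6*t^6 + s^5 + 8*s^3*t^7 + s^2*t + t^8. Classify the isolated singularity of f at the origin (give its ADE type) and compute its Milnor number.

Type D9, Milnor number mu = 9.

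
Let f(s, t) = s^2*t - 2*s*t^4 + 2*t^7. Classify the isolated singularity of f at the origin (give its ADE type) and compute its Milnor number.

Type D_{8}, Milnor number mu = 8.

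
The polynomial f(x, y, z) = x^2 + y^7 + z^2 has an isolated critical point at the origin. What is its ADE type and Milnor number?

Type A6, Milnor number mu = 6.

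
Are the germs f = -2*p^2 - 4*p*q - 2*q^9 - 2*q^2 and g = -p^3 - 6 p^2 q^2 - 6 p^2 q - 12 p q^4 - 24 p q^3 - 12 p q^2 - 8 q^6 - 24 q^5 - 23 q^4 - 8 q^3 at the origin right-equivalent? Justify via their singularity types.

The Hessian of f at 0 has rank 1. Corank 1: A-series; mu = 8 gives A_8. The Hessian of g at 0 has rank 0. Corank 2; j^3 = -(p + 2*q)^3 is a perfect cube, so E-series; the 4-jet and mu = 6 give E_6. f is A_8 but g is E_6, hence not right-equivalent.

No.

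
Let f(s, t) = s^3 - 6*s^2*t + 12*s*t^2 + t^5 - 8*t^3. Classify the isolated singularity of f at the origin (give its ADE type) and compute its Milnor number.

The Hessian of f at 0 has rank 0. Corank 2; j^3 = (s - 2*t)^3 is a perfect cube, so E-series; the 5-jet and mu = 8 give E_8.

Type E_{8}, Milnor number mu = 8.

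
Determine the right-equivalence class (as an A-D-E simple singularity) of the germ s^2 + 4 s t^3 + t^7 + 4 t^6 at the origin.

A_{6}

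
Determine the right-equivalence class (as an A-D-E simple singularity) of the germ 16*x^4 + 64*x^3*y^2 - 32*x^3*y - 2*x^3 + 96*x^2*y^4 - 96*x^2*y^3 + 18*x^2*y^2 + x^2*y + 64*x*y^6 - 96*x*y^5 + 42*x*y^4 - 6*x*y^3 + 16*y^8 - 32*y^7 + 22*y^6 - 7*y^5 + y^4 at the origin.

The Hessian of f at 0 is [[0, 0], [0, 0]] with rank 0, so corank 2. A Groebner basis of the Jacobian ideal J(f) in C{x,y} is {x*y^2, x*y/9 + y^3, x^2 - 4*x*y/9}; counting standard monomials gives mu = 5. Corank 2; j^3 = -x^2*(2*x - y) has shape L^2 M (L != M), so D-series; mu = 5 gives D_5.

D_5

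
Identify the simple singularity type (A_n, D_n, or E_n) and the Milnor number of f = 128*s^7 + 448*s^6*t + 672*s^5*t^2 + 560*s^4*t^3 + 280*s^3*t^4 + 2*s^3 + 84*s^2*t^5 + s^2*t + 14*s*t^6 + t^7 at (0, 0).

Type D8, Milnor number mu = 8.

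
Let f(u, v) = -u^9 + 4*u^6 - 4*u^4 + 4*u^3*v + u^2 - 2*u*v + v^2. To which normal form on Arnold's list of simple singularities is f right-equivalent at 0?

The Hessian of f at 0 has rank 1. Corank 1: A-series; mu = 8 gives A_8.

A8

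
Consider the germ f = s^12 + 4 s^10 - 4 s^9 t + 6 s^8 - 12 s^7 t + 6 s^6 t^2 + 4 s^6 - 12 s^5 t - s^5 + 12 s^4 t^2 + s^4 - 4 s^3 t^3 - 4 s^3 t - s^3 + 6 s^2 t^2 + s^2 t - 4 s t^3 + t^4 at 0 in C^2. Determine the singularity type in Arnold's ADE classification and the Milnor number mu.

The Hessian of f at 0 has rank 0. Corank 2; j^3 = -s^2*(s - t) has shape L^2 M (L != M), so D-series; mu = 5 gives D_5.

Type D_{5}, Milnor number mu = 5.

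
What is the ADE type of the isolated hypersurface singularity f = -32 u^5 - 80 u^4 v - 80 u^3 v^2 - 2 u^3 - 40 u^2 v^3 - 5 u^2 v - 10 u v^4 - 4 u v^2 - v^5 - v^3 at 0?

D_6

The Hessian of f at 0 is [[0, 0], [0, 0]] with rank 0, so corank 2. A Groebner basis of the Jacobian ideal J(f) in C{u,v} is {u*v/10 + v^4 + v^2/10, u*v^2 + v^3, u^2 + 3*u*v/2 + v^2/2}; counting standard monomials gives mu = 6. Corank 2; j^3 = -(u + v)^2*(2*u + v) has shape L^2 M (L != M), so D-series; mu = 6 gives D_6.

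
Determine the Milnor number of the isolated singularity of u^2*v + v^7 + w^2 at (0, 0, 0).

8

The Hessian of f at 0 is [[0, 0, 0], [0, 0, 0], [0, 0, 2]] with rank 1, so corank 2. A Groebner basis of the Jacobian ideal J(f) in C{u,v,w} is {u^2/7 + v^6, u^3, u*v, w}; counting standard monomials gives mu = 8. Corank 2; j^3 = u^2*v has shape L^2 M (L != M), so D-series; mu = 8 gives D_8.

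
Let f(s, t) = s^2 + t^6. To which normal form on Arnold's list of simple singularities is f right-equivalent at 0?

A_5

The Hessian of f at 0 has rank 1. Corank 1: A-series; mu = 5 gives A_5.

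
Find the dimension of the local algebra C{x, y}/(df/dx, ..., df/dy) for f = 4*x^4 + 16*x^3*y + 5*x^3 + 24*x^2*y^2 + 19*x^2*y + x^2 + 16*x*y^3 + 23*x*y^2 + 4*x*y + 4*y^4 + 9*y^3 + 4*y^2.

2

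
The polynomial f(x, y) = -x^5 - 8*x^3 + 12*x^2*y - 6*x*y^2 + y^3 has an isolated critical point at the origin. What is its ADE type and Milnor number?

Type E_8, Milnor number mu = 8.

The Hessian of f at 0 is [[0, 0], [0, 0]] with rank 0, so corank 2. A Groebner basis of the Jacobian ideal J(f) in C{x,y} is {y^5, x*y^3 - 3*y^4/8, x^2 - x*y + y^2/4}; counting standard monomials gives mu = 8. Corank 2; j^3 = -(2*x - y)^3 is a perfect cube, so E-series; the 5-jet and mu = 8 give E_8.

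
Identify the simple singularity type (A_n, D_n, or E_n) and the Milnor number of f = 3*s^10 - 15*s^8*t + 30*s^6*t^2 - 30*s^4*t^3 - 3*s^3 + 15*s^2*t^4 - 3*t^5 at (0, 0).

The Hessian of f at 0 has rank 0. Corank 2; j^3 = -3*s^3 is a perfect cube, so E-series; the 5-jet and mu = 8 give E_8.

Type E_{8}, Milnor number mu = 8.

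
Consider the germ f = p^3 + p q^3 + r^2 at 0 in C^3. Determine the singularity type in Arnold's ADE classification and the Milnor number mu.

Type E_{7}, Milnor number mu = 7.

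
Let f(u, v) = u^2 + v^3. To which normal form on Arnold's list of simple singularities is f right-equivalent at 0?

The Hessian of f at 0 is [[2, 0], [0, 0]] with rank 1, so corank 1. A Groebner basis of the Jacobian ideal J(f) in C{u,v} is {v^2, u}; counting standard monomials gives mu = 2. Corank 1: A-series; mu = 2 gives A_2.

A_2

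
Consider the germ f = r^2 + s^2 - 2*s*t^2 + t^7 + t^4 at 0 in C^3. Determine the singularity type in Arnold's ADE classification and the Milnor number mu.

Type A6, Milnor number mu = 6.

The Hessian of f at 0 is [[2, 0, 0], [0, 0, 0], [0, 0, 2]] with rank 2, so corank 1. A Groebner basis of the Jacobian ideal J(f) in C{s,t,r} is {s^3, -s + t^2, r}; counting standard monomials gives mu = 6. Corank 1: A-series; mu = 6 gives A_6.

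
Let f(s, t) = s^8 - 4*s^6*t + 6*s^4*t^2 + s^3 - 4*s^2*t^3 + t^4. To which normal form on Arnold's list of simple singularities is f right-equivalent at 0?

E6

The Hessian of f at 0 is [[0, 0], [0, 0]] with rank 0, so corank 2. A Groebner basis of the Jacobian ideal J(f) in C{s,t} is {t^3, s^2}; counting standard monomials gives mu = 6. Corank 2; j^3 = s^3 is a perfect cube, so E-series; the 4-jet and mu = 6 give E_6.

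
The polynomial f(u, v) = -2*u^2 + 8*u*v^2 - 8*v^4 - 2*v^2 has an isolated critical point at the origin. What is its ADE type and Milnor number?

Type A_{1}, Milnor number mu = 1.

The Hessian of f at 0 is [[-4, 0], [0, -4]] with rank 2, so corank 0. A Groebner basis of the Jacobian ideal J(f) in C{u,v} is {u, v}; counting standard monomials gives mu = 1. Corank 0: nondegenerate Morse point, so A_1.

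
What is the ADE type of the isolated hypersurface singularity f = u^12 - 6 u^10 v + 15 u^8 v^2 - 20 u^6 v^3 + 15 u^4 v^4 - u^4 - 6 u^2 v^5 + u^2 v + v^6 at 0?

The Hessian of f at 0 is [[0, 0], [0, 0]] with rank 0, so corank 2. A Groebner basis of the Jacobian ideal J(f) in C{u,v} is {u^2/6 + v^5, u^3, u*v}; counting standard monomials gives mu = 7. Corank 2; j^3 = u^2*v has shape L^2 M (L != M), so D-series; mu = 7 gives D_7.

D_7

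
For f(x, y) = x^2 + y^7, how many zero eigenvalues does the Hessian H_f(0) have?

1

The Hessian at 0 is [[2, 0], [0, 0]] of rank 1; hence corank 1.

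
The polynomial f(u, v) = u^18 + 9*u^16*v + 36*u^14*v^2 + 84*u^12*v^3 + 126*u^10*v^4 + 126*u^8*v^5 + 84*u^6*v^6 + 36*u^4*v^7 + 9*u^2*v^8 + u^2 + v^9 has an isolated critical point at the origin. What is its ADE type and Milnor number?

Type A_8, Milnor number mu = 8.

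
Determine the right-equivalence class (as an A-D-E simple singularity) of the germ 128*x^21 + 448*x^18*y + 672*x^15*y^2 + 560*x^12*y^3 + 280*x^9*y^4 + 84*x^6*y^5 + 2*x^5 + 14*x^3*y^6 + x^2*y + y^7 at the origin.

D8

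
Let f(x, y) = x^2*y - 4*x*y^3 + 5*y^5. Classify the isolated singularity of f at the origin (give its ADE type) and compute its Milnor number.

The Hessian of f at 0 is [[0, 0], [0, 0]] with rank 0, so corank 2. A Groebner basis of the Jacobian ideal J(f) in C{x,y} is {x^3, x^2*y, 2*x^2 + x*y^2, -x*y/2 + y^3}; counting standard monomials gives mu = 6. Corank 2; j^3 = x^2*y has shape L^2 M (L != M), so D-series; mu = 6 gives D_6.

Type D_6, Milnor number mu = 6.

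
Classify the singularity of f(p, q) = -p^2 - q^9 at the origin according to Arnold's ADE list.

The Hessian of f at 0 has rank 1. Corank 1: A-series; mu = 8 gives A_8.

A_8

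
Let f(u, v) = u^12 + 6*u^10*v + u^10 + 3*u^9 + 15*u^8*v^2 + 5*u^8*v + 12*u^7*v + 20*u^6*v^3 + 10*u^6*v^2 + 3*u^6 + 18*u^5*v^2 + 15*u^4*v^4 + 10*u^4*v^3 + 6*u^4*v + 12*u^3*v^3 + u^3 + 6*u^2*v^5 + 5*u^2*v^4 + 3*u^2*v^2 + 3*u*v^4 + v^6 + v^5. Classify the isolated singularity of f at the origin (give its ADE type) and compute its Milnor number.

Type E_8, Milnor number mu = 8.

The Hessian of f at 0 has rank 0. Corank 2; j^3 = u^3 is a perfect cube, so E-series; the 5-jet and mu = 8 give E_8.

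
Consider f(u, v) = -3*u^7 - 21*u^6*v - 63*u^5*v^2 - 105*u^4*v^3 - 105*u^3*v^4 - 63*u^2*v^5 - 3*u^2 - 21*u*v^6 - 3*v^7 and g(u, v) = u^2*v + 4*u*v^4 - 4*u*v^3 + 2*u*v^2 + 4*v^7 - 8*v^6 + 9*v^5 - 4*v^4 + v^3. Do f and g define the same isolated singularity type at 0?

The Hessian of f at 0 is [[-6, 0], [0, 0]] with rank 1, so corank 1. A Groebner basis of the Jacobian ideal J(f) in C{u,v} is {v^6, u}; counting standard monomials gives mu = 6. Corank 1: A-series; mu = 6 gives A_6. The Hessian of g at 0 is [[0, 0], [0, 0]] with rank 0, so corank 2. A Groebner basis of the Jacobian ideal J(g) in C{u,v} is {u^3 + 5*u^2 + 21*u*v/2 + 11*v^2/2, u^2*v - 3*u^2 - 13*u*v/2 - 7*v^2/2, u^2 + u*v^2 + 5*u*v/2 + 3*v^2/2, u^2 + 3*u*v/2 + v^3 + v^2/2}; counting standard monomials gives mu = 6. Corank 2; j^3 = v*(u + v)^2 has shape L^2 M (L != M), so D-series; mu = 6 gives D_6. f is A_6 but g is D_6, hence not right-equivalent.

No.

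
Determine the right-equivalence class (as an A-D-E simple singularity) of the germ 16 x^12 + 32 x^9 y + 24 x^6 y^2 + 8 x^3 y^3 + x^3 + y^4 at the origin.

E_6

The Hessian of f at 0 is [[0, 0], [0, 0]] with rank 0, so corank 2. A Groebner basis of the Jacobian ideal J(f) in C{x,y} is {y^3, x^2}; counting standard monomials gives mu = 6. Corank 2; j^3 = x^3 is a perfect cube, so E-series; the 4-jet and mu = 6 give E_6.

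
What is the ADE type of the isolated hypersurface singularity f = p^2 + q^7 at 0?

The Hessian of f at 0 is [[2, 0], [0, 0]] with rank 1, so corank 1. A Groebner basis of the Jacobian ideal J(f) in C{p,q} is {q^6, p}; counting standard monomials gives mu = 6. Corank 1: A-series; mu = 6 gives A_6.

A_6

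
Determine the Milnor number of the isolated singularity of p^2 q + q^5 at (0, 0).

6

The Hessian of f at 0 has rank 0. Corank 2; j^3 = p^2*q has shape L^2 M (L != M), so D-series; mu = 6 gives D_6.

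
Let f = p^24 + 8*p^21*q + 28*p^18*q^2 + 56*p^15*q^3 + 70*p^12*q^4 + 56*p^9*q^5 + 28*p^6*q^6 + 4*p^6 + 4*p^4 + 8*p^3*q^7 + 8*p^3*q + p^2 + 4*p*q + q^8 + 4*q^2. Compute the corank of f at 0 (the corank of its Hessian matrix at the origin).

1

Hessian at 0 has rank 1.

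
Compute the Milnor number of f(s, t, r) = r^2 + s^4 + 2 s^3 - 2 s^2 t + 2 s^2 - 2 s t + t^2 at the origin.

1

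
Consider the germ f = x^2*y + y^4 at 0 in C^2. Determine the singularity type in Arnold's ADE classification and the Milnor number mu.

Type D_5, Milnor number mu = 5.

The Hessian of f at 0 is [[0, 0], [0, 0]] with rank 0, so corank 2. A Groebner basis of the Jacobian ideal J(f) in C{x,y} is {x^3, x^2/4 + y^3, x*y}; counting standard monomials gives mu = 5. Corank 2; j^3 = x^2*y has shape L^2 M (L != M), so D-series; mu = 5 gives D_5.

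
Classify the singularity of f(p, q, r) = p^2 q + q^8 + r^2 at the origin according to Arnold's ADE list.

The Hessian of f at 0 is [[0, 0, 0], [0, 0, 0], [0, 0, 2]] with rank 1, so corank 2. A Groebner basis of the Jacobian ideal J(f) in C{p,q,r} is {p^2/8 + q^7, p^3, p*q, r}; counting standard monomials gives mu = 9. Corank 2; j^3 = p^2*q has shape L^2 M (L != M), so D-series; mu = 9 gives D_9.

D_{9}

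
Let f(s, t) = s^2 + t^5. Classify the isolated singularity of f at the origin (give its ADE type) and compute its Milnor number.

Type A4, Milnor number mu = 4.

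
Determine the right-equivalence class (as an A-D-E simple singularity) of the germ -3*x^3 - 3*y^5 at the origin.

The Hessian of f at 0 has rank 0. Corank 2; j^3 = -3*x^3 is a perfect cube, so E-series; the 5-jet and mu = 8 give E_8.

E8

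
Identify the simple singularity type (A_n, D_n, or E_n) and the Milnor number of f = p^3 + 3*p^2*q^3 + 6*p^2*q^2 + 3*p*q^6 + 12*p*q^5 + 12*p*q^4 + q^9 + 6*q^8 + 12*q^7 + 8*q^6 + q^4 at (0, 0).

Type E6, Milnor number mu = 6.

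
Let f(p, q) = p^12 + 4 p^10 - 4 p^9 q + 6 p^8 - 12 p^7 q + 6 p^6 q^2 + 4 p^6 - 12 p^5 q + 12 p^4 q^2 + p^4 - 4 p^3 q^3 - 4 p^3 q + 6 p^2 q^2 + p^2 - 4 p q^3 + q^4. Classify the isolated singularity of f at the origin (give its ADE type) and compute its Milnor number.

Type A3, Milnor number mu = 3.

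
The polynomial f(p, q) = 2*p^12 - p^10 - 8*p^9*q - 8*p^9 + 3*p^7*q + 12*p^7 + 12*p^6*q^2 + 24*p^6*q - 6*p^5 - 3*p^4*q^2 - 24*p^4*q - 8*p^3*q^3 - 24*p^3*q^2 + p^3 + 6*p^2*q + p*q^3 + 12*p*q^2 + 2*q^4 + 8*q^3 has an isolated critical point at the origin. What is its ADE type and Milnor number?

Type E_{7}, Milnor number mu = 7.

The Hessian of f at 0 is [[0, 0], [0, 0]] with rank 0, so corank 2. A Groebner basis of the Jacobian ideal J(f) in C{p,q} is {p^3 + 6*p^2*q + 48*p^2 + 192*p*q + 192*q^2, -6*p^2 + p*q^2 - 24*p*q - 24*q^2, 3*p^2 + 12*p*q + q^3 + 12*q^2}; counting standard monomials gives mu = 7. Corank 2; j^3 = (p + 2*q)^3 is a perfect cube, so E-series; the 4-jet and mu = 7 give E_7.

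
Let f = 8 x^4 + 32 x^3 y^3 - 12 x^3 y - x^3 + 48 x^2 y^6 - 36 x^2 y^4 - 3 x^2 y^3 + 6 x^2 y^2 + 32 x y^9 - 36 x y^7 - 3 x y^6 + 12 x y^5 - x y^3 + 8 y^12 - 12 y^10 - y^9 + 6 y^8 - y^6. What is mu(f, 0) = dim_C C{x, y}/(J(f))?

7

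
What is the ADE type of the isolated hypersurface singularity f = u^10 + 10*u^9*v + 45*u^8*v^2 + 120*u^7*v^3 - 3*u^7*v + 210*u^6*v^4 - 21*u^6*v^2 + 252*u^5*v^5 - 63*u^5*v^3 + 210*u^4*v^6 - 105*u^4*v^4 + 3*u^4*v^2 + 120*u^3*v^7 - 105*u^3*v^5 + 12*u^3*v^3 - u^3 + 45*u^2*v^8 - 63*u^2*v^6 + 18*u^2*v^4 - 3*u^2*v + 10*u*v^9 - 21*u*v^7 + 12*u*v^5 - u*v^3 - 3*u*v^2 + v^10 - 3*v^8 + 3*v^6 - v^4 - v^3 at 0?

E7

The Hessian of f at 0 has rank 0. Corank 2; j^3 = -(u + v)^3 is a perfect cube, so E-series; the 4-jet and mu = 7 give E_7.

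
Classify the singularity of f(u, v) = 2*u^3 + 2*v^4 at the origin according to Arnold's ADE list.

The Hessian of f at 0 has rank 0. Corank 2; j^3 = 2*u^3 is a perfect cube, so E-series; the 4-jet and mu = 6 give E_6.

E6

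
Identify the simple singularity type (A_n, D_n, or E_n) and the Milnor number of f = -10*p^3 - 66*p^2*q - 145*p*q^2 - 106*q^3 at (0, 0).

Type D4, Milnor number mu = 4.

The Hessian of f at 0 is [[0, 0], [0, 0]] with rank 0, so corank 2. A Groebner basis of the Jacobian ideal J(f) in C{p,q} is {q^3, p^2 - 37*q^2/6, p*q + 5*q^2/2}; counting standard monomials gives mu = 4. Corank 2; j^3 = -(p + 2*q)*(10*p^2 + 46*p*q + 53*q^2) splits into three distinct lines over C (the quadratic factor has nonzero discriminant), so D_4.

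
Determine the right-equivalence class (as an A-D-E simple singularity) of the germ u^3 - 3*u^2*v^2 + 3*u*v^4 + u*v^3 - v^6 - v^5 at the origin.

The Hessian of f at 0 is [[0, 0], [0, 0]] with rank 0, so corank 2. A Groebner basis of the Jacobian ideal J(f) in C{u,v} is {-u^2 + v^4 - v^3/3, u^3, u^2*v + u^2/3 + v^3/9, -u^2 + u*v^2 - v^3/3}; counting standard monomials gives mu = 7. Corank 2; j^3 = u^3 is a perfect cube, so E-series; the 4-jet and mu = 7 give E_7.

E7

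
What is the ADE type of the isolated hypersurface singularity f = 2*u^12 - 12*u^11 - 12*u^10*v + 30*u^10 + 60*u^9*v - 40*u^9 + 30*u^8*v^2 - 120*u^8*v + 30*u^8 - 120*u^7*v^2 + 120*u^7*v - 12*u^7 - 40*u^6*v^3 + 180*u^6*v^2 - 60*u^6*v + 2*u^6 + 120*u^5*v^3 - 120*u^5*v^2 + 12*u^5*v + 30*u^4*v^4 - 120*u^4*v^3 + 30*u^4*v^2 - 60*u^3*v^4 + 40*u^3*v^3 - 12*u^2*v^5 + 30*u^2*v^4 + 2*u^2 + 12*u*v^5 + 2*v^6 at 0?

The Hessian of f at 0 has rank 1. Corank 1: A-series; mu = 5 gives A_5.

A_{5}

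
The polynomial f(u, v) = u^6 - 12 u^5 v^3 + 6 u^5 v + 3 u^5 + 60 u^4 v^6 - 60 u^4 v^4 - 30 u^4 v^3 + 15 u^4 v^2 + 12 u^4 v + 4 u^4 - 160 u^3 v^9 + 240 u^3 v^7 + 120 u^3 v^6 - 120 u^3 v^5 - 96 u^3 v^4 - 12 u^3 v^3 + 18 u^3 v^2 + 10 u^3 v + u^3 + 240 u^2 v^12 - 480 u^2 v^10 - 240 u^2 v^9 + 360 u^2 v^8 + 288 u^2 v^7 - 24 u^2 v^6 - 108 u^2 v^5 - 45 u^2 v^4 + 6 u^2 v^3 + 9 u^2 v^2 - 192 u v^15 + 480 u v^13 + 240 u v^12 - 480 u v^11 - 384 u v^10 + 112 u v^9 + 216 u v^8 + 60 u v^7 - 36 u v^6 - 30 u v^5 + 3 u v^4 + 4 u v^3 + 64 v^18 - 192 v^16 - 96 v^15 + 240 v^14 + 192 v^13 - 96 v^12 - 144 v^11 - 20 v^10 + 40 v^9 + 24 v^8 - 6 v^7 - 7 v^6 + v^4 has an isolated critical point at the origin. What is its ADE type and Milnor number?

Type E_{6}, Milnor number mu = 6.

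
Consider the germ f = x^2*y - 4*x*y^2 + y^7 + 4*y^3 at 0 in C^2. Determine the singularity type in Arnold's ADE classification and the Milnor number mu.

Type D_{8}, Milnor number mu = 8.

The Hessian of f at 0 has rank 0. Corank 2; j^3 = y*(x - 2*y)^2 has shape L^2 M (L != M), so D-series; mu = 8 gives D_8.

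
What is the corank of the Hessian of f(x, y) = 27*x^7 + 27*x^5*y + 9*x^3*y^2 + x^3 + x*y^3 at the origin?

Hessian at 0 has rank 0.

2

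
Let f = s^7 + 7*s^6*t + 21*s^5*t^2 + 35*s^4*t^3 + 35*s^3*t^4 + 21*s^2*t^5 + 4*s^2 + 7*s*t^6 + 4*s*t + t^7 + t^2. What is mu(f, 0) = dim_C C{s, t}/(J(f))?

The Hessian of f at 0 has rank 1. Corank 1: A-series; mu = 6 gives A_6.

6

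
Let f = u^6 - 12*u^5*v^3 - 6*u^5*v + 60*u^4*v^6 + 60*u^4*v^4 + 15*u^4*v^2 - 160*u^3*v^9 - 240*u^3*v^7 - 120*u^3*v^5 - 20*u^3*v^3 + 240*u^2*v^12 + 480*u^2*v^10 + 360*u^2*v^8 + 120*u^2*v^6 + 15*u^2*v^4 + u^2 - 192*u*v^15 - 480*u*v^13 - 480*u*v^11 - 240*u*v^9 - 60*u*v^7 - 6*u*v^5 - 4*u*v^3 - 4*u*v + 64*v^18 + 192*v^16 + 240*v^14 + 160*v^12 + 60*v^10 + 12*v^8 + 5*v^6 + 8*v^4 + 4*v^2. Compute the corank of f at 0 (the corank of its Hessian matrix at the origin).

1

Hessian at 0 has rank 1.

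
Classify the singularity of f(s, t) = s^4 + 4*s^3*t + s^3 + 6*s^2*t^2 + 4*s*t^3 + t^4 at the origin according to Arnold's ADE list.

E_{6}

The Hessian of f at 0 has rank 0. Corank 2; j^3 = s^3 is a perfect cube, so E-series; the 4-jet and mu = 6 give E_6.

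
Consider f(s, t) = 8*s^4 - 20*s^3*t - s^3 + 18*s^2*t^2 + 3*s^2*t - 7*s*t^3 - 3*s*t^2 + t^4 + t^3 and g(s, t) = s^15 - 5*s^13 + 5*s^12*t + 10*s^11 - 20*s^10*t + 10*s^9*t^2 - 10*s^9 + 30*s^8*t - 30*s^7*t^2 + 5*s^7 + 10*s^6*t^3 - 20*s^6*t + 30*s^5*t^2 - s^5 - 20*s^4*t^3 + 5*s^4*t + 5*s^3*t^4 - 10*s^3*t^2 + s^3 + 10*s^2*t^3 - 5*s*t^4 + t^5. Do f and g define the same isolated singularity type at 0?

The Hessian of f at 0 is [[0, 0], [0, 0]] with rank 0, so corank 2. A Groebner basis of the Jacobian ideal J(f) in C{s,t} is {3*s^2/4 - 3*s*t/2 + t^4 - t^3/4 + 3*t^2/4, s^3 - 9*s^2/4 + 9*s*t/2 - t^3/4 - 9*t^2/4, s^2*t - 7*s^2/4 + 7*s*t/2 - 5*t^3/12 - 7*t^2/4, -s^2 + s*t^2 + 2*s*t - 2*t^3/3 - t^2}; counting standard monomials gives mu = 7. Corank 2; j^3 = -(s - t)^3 is a perfect cube, so E-series; the 4-jet and mu = 7 give E_7. The Hessian of g at 0 is [[0, 0], [0, 0]] with rank 0, so corank 2. A Groebner basis of the Jacobian ideal J(g) in C{s,t} is {t^5, s*t^3 - t^4/4, s^2}; counting standard monomials gives mu = 8. Corank 2; j^3 = s^3 is a perfect cube, so E-series; the 5-jet and mu = 8 give E_8. f is E_7 but g is E_8, hence not right-equivalent.

No.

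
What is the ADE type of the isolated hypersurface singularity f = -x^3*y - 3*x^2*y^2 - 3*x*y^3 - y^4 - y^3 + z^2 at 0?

E_7

The Hessian of f at 0 is [[0, 0, 0], [0, 0, 0], [0, 0, 2]] with rank 1, so corank 2. A Groebner basis of the Jacobian ideal J(f) in C{x,y,z} is {x^3 - 3*x*y^2 + 3*y^2, x^2*y + 2*x*y^2, y^3, z}; counting standard monomials gives mu = 7. Corank 2; j^3 = -y^3 is a perfect cube, so E-series; the 4-jet and mu = 7 give E_7.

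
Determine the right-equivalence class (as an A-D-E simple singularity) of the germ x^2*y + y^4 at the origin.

The Hessian of f at 0 is [[0, 0], [0, 0]] with rank 0, so corank 2. A Groebner basis of the Jacobian ideal J(f) in C{x,y} is {x^3, x^2/4 + y^3, x*y}; counting standard monomials gives mu = 5. Corank 2; j^3 = x^2*y has shape L^2 M (L != M), so D-series; mu = 5 gives D_5.

D_{5}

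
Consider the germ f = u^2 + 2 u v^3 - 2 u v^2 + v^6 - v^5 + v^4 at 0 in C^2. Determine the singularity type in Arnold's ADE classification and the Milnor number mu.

The Hessian of f at 0 is [[2, 0], [0, 0]] with rank 1, so corank 1. A Groebner basis of the Jacobian ideal J(f) in C{u,v} is {u + v^3 - v^2, u^2, u*v + u - v^2}; counting standard monomials gives mu = 4. Corank 1: A-series; mu = 4 gives A_4.

Type A_4, Milnor number mu = 4.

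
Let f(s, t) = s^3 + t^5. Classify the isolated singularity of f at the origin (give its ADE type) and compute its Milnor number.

Type E8, Milnor number mu = 8.

The Hessian of f at 0 is [[0, 0], [0, 0]] with rank 0, so corank 2. A Groebner basis of the Jacobian ideal J(f) in C{s,t} is {t^4, s^2}; counting standard monomials gives mu = 8. Corank 2; j^3 = s^3 is a perfect cube, so E-series; the 5-jet and mu = 8 give E_8.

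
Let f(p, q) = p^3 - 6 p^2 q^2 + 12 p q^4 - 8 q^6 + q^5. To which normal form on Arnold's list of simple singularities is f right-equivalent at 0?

The Hessian of f at 0 has rank 0. Corank 2; j^3 = p^3 is a perfect cube, so E-series; the 5-jet and mu = 8 give E_8.

E8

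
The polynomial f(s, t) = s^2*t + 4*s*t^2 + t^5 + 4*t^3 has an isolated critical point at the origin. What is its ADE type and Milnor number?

The Hessian of f at 0 has rank 0. Corank 2; j^3 = t*(s + 2*t)^2 has shape L^2 M (L != M), so D-series; mu = 6 gives D_6.

Type D_6, Milnor number mu = 6.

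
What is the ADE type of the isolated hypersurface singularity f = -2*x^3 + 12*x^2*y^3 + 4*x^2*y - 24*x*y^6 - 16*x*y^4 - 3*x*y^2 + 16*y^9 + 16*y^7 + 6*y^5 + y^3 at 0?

The Hessian of f at 0 is [[0, 0], [0, 0]] with rank 0, so corank 2. A Groebner basis of the Jacobian ideal J(f) in C{x,y} is {y^3, x^2 - 3*y^2/2, x*y - 3*y^2/2}; counting standard monomials gives mu = 4. Corank 2; j^3 = -(x - y)*(2*x^2 - 2*x*y + y^2) splits into three distinct lines over C (the quadratic factor has nonzero discriminant), so D_4.

D4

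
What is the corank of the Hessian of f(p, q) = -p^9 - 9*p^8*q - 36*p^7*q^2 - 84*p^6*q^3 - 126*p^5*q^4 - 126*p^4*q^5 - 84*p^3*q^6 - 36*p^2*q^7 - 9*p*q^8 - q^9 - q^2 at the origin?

1

The Hessian at 0 is [[0, 0], [0, -2]] of rank 1; hence corank 1.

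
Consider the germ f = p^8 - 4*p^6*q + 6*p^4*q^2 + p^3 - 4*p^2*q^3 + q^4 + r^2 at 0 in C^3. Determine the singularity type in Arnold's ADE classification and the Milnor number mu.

Type E_6, Milnor number mu = 6.

The Hessian of f at 0 has rank 1. Corank 2; j^3 = p^3 is a perfect cube, so E-series; the 4-jet and mu = 6 give E_6.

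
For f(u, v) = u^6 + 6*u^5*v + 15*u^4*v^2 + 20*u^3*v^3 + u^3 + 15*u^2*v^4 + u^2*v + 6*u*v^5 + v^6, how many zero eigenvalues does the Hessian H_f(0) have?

2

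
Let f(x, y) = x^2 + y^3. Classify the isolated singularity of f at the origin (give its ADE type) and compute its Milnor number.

The Hessian of f at 0 has rank 1. Corank 1: A-series; mu = 2 gives A_2.

Type A_2, Milnor number mu = 2.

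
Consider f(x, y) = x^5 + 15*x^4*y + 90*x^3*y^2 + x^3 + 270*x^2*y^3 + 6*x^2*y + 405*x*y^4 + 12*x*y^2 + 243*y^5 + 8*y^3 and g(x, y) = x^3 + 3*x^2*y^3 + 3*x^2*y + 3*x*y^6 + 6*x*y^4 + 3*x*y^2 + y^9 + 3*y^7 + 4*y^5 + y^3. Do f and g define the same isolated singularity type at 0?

The Hessian of f at 0 is [[0, 0], [0, 0]] with rank 0, so corank 2. A Groebner basis of the Jacobian ideal J(f) in C{x,y} is {y^5, x*y^3 + 9*y^4/4, x^2 + 4*x*y + 4*y^2}; counting standard monomials gives mu = 8. Corank 2; j^3 = (x + 2*y)^3 is a perfect cube, so E-series; the 5-jet and mu = 8 give E_8. The Hessian of g at 0 is [[0, 0], [0, 0]] with rank 0, so corank 2. A Groebner basis of the Jacobian ideal J(g) in C{x,y} is {x^2/2 + x*y^3 + x*y + y^2/2, y^4, x^3 - 3*x*y^2 - 2*y^3, x^2*y + 2*x*y^2 + y^3}; counting standard monomials gives mu = 8. Corank 2; j^3 = (x + y)^3 is a perfect cube, so E-series; the 5-jet and mu = 8 give E_8. Both have type E_8, hence right-equivalent.

Yes.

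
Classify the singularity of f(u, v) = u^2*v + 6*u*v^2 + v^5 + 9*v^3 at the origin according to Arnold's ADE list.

The Hessian of f at 0 has rank 0. Corank 2; j^3 = v*(u + 3*v)^2 has shape L^2 M (L != M), so D-series; mu = 6 gives D_6.

D6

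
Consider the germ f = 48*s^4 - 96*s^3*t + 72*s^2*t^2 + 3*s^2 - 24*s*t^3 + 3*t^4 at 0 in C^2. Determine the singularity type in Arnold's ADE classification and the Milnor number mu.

The Hessian of f at 0 is [[6, 0], [0, 0]] with rank 1, so corank 1. A Groebner basis of the Jacobian ideal J(f) in C{s,t} is {t^3, s}; counting standard monomials gives mu = 3. Corank 1: A-series; mu = 3 gives A_3.

Type A_3, Milnor number mu = 3.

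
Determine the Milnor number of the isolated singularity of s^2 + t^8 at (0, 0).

7

The Hessian of f at 0 has rank 1. Corank 1: A-series; mu = 7 gives A_7.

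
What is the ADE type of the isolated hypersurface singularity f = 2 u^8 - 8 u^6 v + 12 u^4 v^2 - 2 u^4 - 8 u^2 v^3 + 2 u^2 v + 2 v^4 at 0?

D_{5}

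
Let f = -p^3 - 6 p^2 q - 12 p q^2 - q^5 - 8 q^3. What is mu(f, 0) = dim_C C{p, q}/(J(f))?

8

The Hessian of f at 0 has rank 0. Corank 2; j^3 = -(p + 2*q)^3 is a perfect cube, so E-series; the 5-jet and mu = 8 give E_8.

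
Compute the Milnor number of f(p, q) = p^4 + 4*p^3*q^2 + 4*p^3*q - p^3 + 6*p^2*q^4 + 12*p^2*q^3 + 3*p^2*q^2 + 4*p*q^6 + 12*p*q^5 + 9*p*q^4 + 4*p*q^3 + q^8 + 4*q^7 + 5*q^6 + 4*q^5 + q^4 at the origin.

The Hessian of f at 0 has rank 0. Corank 2; j^3 = -p^3 is a perfect cube, so E-series; the 4-jet and mu = 6 give E_6.

6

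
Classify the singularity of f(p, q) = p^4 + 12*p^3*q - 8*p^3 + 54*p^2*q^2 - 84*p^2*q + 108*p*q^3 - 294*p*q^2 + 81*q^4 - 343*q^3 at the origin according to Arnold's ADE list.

E_6

The Hessian of f at 0 has rank 0. Corank 2; j^3 = -(2*p + 7*q)^3 is a perfect cube, so E-series; the 4-jet and mu = 6 give E_6.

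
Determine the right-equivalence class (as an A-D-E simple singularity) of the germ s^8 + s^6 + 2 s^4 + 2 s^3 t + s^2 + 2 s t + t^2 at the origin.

A_{7}

The Hessian of f at 0 has rank 1. Corank 1: A-series; mu = 7 gives A_7.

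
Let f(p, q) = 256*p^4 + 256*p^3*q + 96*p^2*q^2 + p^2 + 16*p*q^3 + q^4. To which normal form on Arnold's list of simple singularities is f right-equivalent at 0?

A3

The Hessian of f at 0 is [[2, 0], [0, 0]] with rank 1, so corank 1. A Groebner basis of the Jacobian ideal J(f) in C{p,q} is {q^3, p}; counting standard monomials gives mu = 3. Corank 1: A-series; mu = 3 gives A_3.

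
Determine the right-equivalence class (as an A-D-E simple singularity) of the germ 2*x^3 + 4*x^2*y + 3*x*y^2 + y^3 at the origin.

D4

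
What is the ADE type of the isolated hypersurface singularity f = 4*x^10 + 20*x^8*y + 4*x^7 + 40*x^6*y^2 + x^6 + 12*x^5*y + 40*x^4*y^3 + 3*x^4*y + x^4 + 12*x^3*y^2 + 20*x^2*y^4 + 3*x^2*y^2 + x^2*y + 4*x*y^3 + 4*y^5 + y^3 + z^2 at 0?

D_{4}

The Hessian of f at 0 is [[0, 0, 0], [0, 0, 0], [0, 0, 2]] with rank 1, so corank 2. A Groebner basis of the Jacobian ideal J(f) in C{x,y,z} is {y^3, x^2 + 3*y^2, x*y, z}; counting standard monomials gives mu = 4. Corank 2; j^3 = y*(x^2 + y^2) splits into three distinct lines over C (the quadratic factor has nonzero discriminant), so D_4.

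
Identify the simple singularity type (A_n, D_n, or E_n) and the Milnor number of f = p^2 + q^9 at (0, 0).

Type A8, Milnor number mu = 8.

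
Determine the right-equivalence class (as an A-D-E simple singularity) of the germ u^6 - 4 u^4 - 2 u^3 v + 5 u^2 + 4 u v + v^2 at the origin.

The Hessian of f at 0 has rank 2. Corank 0: nondegenerate Morse point, so A_1.

A1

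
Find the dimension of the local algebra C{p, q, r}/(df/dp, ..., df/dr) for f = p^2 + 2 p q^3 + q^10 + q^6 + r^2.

The Hessian of f at 0 is [[2, 0, 0], [0, 0, 0], [0, 0, 2]] with rank 2, so corank 1. A Groebner basis of the Jacobian ideal J(f) in C{p,q,r} is {p^3, p + q^3, r}; counting standard monomials gives mu = 9. Corank 1: A-series; mu = 9 gives A_9.

9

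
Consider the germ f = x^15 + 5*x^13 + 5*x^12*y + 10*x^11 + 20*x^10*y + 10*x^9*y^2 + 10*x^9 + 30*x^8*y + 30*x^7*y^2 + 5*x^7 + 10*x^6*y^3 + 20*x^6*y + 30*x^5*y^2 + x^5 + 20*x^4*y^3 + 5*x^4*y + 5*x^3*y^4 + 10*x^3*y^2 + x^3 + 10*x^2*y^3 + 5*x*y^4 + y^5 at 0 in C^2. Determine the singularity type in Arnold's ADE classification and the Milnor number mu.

Type E8, Milnor number mu = 8.

The Hessian of f at 0 is [[0, 0], [0, 0]] with rank 0, so corank 2. A Groebner basis of the Jacobian ideal J(f) in C{x,y} is {y^5, x*y^3 + y^4/4, x^2}; counting standard monomials gives mu = 8. Corank 2; j^3 = x^3 is a perfect cube, so E-series; the 5-jet and mu = 8 give E_8.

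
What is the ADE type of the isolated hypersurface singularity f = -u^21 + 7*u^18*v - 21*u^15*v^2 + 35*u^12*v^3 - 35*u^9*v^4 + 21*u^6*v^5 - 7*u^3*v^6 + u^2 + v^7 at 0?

The Hessian of f at 0 is [[2, 0], [0, 0]] with rank 1, so corank 1. A Groebner basis of the Jacobian ideal J(f) in C{u,v} is {v^6, u}; counting standard monomials gives mu = 6. Corank 1: A-series; mu = 6 gives A_6.

A6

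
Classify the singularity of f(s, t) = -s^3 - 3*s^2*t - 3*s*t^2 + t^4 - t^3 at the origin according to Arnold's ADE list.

E6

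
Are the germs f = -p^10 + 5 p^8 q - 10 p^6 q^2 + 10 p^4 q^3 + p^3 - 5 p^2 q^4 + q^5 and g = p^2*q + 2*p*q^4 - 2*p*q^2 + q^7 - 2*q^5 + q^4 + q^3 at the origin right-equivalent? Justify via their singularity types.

No.

The Hessian of f at 0 has rank 0. Corank 2; j^3 = p^3 is a perfect cube, so E-series; the 5-jet and mu = 8 give E_8. The Hessian of g at 0 has rank 0. Corank 2; j^3 = q*(p - q)^2 has shape L^2 M (L != M), so D-series; mu = 5 gives D_5. f is E_8 but g is D_5, hence not right-equivalent.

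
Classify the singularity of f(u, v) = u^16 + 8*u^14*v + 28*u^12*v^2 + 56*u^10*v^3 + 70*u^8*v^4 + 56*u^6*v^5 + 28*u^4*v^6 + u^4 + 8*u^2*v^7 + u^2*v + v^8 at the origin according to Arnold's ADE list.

The Hessian of f at 0 has rank 0. Corank 2; j^3 = u^2*v has shape L^2 M (L != M), so D-series; mu = 9 gives D_9.

D_9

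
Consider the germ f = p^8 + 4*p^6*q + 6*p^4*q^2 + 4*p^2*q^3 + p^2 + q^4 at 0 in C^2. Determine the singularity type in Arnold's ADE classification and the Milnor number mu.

Type A_3, Milnor number mu = 3.

The Hessian of f at 0 is [[2, 0], [0, 0]] with rank 1, so corank 1. A Groebner basis of the Jacobian ideal J(f) in C{p,q} is {q^3, p}; counting standard monomials gives mu = 3. Corank 1: A-series; mu = 3 gives A_3.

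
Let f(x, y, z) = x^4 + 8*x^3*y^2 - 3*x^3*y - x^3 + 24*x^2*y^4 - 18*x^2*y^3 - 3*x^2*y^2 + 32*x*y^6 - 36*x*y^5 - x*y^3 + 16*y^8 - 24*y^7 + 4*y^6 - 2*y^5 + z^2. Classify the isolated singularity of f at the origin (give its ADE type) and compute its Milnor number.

Type E_7, Milnor number mu = 7.

The Hessian of f at 0 has rank 1. Corank 2; j^3 = -x^3 is a perfect cube, so E-series; the 4-jet and mu = 7 give E_7.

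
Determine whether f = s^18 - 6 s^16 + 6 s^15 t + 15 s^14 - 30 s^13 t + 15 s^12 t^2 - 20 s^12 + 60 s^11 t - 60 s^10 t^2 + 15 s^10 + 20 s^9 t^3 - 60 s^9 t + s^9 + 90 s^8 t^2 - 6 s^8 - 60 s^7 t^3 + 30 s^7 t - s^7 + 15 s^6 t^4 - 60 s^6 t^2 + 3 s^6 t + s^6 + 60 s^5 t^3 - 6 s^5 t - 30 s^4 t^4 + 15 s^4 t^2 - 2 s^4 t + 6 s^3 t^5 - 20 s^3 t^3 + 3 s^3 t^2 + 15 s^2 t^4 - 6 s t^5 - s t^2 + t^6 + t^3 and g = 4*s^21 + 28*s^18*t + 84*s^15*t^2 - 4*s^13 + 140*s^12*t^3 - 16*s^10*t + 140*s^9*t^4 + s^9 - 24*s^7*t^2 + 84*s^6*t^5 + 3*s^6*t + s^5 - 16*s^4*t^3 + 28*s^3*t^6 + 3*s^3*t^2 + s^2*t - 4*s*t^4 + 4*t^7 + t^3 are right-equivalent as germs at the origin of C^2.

The Hessian of f at 0 is [[0, 0], [0, 0]] with rank 0, so corank 2. A Groebner basis of the Jacobian ideal J(f) in C{s,t} is {s^4 + s*t - t^2, s^2*t + t^2/6, s*t^2, t^3}; counting standard monomials gives mu = 7. Corank 2; j^3 = -t^2*(s - t) has shape L^2 M (L != M), so D-series; mu = 7 gives D_7. The Hessian of g at 0 is [[0, 0], [0, 0]] with rank 0, so corank 2. A Groebner basis of the Jacobian ideal J(g) in C{s,t} is {t^3, s^2 + 3*t^2, s*t}; counting standard monomials gives mu = 4. Corank 2; j^3 = t*(s^2 + t^2) splits into three distinct lines over C (the quadratic factor has nonzero discriminant), so D_4. f is D_7 but g is D_4, hence not right-equivalent.

No.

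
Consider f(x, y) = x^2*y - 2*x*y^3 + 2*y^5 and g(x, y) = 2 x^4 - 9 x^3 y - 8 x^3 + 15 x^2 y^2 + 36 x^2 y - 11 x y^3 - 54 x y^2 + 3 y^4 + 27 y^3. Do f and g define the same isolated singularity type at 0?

The Hessian of f at 0 is [[0, 0], [0, 0]] with rank 0, so corank 2. A Groebner basis of the Jacobian ideal J(f) in C{x,y} is {x^3, x^2*y, x^2/4 + x*y^2, -x*y + y^3}; counting standard monomials gives mu = 6. Corank 2; j^3 = x^2*y has shape L^2 M (L != M), so D-series; mu = 6 gives D_6. The Hessian of g at 0 is [[0, 0], [0, 0]] with rank 0, so corank 2. A Groebner basis of the Jacobian ideal J(g) in C{x,y} is {768*x^2 - 2304*x*y + y^4 - 8*y^3 + 1728*y^2, x^3 - 180*x^2 + 540*x*y - 3*y^3/2 - 405*y^2, x^2*y - 88*x^2 + 264*x*y - 4*y^3/3 - 198*y^2, -32*x^2 + x*y^2 + 96*x*y - 7*y^3/6 - 72*y^2}; counting standard monomials gives mu = 7. Corank 2; j^3 = -(2*x - 3*y)^3 is a perfect cube, so E-series; the 4-jet and mu = 7 give E_7. f is D_6 but g is E_7, hence not right-equivalent.

No.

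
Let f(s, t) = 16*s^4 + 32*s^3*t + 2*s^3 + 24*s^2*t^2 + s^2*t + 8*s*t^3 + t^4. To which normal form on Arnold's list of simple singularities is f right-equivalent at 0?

D_{5}

The Hessian of f at 0 is [[0, 0], [0, 0]] with rank 0, so corank 2. A Groebner basis of the Jacobian ideal J(f) in C{s,t} is {s*t^2, -s*t/8 + t^3, s^2 + s*t/2}; counting standard monomials gives mu = 5. Corank 2; j^3 = s^2*(2*s + t) has shape L^2 M (L != M), so D-series; mu = 5 gives D_5.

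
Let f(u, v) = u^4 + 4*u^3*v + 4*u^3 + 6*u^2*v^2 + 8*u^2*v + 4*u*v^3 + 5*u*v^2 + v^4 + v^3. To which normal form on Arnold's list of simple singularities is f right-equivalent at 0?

The Hessian of f at 0 is [[0, 0], [0, 0]] with rank 0, so corank 2. A Groebner basis of the Jacobian ideal J(f) in C{u,v} is {u*v^2 + 2*u*v + v^2, -4*u*v + v^3 - 2*v^2, u^2 + 3*u*v/2 + v^2/2}; counting standard monomials gives mu = 5. Corank 2; j^3 = (u + v)*(2*u + v)^2 has shape L^2 M (L != M), so D-series; mu = 5 gives D_5.

D5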